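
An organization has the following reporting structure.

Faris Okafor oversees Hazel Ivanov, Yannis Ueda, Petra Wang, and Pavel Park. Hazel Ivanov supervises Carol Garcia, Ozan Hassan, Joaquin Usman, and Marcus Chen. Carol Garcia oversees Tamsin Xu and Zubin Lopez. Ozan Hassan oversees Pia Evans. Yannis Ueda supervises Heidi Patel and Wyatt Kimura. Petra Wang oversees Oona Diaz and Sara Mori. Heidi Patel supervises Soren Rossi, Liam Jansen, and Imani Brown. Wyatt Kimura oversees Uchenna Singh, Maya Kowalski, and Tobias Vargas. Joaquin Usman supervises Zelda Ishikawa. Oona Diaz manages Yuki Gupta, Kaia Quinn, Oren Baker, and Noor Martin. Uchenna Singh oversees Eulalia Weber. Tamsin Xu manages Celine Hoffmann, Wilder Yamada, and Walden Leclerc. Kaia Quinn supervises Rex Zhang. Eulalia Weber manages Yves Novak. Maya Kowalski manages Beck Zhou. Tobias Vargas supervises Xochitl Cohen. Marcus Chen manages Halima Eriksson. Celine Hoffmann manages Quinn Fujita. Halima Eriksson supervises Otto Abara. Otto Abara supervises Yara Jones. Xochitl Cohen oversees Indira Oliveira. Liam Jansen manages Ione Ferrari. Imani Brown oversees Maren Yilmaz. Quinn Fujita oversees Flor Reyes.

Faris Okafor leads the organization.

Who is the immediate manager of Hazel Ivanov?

Faris Okafor

Hazel Ivanov reports directly to Faris Okafor.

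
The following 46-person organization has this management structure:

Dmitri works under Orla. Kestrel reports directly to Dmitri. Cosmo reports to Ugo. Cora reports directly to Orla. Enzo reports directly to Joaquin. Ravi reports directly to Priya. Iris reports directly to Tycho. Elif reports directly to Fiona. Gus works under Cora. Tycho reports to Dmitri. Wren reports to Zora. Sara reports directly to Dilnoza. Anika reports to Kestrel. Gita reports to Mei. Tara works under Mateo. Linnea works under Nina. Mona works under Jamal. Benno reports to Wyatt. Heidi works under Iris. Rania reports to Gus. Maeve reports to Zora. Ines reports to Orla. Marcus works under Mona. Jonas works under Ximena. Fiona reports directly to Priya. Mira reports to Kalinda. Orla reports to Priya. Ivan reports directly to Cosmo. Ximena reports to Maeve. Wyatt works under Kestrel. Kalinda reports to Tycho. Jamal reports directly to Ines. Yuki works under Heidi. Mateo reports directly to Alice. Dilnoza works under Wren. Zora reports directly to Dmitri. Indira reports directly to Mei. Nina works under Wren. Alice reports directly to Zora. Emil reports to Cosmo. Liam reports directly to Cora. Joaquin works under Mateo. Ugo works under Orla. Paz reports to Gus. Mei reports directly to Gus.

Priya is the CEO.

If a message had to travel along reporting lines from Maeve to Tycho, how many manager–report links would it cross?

3

Maeve is 2 levels below Dmitri, and Tycho is 1 level below Dmitri (their lowest common manager). The shortest path runs up from Maeve to Dmitri and back down to Tycho: 2 + 1 = 3 links.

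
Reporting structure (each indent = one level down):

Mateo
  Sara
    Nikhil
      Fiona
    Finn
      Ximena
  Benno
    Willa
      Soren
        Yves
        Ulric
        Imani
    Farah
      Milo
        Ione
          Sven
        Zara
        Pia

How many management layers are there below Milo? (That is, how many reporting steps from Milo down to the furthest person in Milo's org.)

2

The longest chain under Milo runs Milo → Ione → Sven, which is 2 levels below Milo.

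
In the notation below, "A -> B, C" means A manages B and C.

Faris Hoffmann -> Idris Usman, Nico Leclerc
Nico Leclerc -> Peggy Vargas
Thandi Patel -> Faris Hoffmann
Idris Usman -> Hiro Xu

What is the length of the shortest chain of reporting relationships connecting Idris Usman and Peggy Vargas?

3

Idris Usman is 1 level below Faris Hoffmann, and Peggy Vargas is 2 levels below Faris Hoffmann (their lowest common manager). The shortest path runs up from Idris Usman to Faris Hoffmann and back down to Peggy Vargas: 1 + 2 = 3 links.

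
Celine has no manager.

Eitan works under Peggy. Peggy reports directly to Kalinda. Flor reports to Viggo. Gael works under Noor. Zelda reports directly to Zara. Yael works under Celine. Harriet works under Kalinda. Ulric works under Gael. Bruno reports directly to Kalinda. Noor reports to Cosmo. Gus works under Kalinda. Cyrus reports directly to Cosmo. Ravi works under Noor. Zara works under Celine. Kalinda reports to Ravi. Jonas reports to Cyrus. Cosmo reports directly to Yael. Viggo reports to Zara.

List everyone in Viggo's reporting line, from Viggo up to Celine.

Viggo reports to Zara. Zara reports to Celine. Celine is at the top.

Viggo -> Zara -> Celine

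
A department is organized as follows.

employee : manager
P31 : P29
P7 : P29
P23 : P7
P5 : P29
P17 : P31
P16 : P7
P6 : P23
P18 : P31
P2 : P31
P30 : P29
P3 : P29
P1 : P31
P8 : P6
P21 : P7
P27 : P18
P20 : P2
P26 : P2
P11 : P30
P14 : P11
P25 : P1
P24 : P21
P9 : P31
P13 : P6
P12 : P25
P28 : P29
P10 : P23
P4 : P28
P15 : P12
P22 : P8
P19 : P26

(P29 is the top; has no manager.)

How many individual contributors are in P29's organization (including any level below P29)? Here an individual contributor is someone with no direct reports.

The people in P29's organization with no one reporting to them are P4, P3, P14, P5, P24, P16, P10, P13, P22, P9, P15, P19, P20, P27, P17. That is 15.

15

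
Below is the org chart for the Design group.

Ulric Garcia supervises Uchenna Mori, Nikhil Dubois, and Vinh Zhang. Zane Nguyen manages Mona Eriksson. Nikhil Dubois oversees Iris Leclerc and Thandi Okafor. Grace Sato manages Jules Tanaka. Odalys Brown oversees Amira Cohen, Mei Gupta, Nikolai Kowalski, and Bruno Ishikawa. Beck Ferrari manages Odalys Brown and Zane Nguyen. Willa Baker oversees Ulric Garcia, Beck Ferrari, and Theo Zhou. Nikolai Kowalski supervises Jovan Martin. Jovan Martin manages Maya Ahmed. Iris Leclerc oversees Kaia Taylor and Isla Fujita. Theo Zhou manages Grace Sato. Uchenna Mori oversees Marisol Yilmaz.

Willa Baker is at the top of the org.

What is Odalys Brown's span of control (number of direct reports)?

Odalys Brown directly manages Nikolai Kowalski, Amira Cohen, Mei Gupta, Bruno Ishikawa. That is 4 direct reports.

4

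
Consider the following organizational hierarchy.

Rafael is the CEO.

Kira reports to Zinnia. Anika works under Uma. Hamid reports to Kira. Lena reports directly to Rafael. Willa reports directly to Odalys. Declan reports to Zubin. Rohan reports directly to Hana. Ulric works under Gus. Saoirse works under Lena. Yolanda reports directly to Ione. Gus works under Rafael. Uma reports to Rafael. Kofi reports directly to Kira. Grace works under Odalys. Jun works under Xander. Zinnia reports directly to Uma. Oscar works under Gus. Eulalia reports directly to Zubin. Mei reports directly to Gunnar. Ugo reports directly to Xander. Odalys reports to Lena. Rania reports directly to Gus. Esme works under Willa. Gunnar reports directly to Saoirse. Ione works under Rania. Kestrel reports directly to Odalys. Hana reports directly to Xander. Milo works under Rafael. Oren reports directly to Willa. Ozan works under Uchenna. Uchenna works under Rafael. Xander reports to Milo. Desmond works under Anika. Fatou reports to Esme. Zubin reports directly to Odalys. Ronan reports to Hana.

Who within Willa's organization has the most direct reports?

Direct-report counts within Willa's organization: Willa has 2; Esme has 1. The largest is 2, held by Willa.

Willa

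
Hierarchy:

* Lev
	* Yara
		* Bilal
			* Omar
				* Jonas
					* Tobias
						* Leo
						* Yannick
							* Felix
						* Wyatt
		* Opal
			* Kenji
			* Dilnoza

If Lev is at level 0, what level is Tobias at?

5

Chain from Tobias up to Lev: Tobias → Jonas → Omar → Bilal → Yara → Lev. That is 5 steps up, so Tobias is 5 levels below Lev.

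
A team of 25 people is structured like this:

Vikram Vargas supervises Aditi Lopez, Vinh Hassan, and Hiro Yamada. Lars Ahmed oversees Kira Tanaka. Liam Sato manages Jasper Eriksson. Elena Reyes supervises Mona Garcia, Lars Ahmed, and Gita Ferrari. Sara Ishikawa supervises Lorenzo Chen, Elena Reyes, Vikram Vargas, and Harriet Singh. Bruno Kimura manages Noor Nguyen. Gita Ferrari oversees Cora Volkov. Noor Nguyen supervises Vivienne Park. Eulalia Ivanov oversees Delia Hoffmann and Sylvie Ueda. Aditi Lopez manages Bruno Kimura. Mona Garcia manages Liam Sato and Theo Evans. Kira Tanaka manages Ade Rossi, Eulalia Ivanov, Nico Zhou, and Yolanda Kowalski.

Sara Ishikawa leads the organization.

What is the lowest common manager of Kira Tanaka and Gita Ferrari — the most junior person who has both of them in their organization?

Kira Tanaka's chain of managers is Lars Ahmed, Elena Reyes, Sara Ishikawa. Gita Ferrari's chain of managers is Elena Reyes, Sara Ishikawa. The first manager that appears in both chains is Elena Reyes.

Elena Reyes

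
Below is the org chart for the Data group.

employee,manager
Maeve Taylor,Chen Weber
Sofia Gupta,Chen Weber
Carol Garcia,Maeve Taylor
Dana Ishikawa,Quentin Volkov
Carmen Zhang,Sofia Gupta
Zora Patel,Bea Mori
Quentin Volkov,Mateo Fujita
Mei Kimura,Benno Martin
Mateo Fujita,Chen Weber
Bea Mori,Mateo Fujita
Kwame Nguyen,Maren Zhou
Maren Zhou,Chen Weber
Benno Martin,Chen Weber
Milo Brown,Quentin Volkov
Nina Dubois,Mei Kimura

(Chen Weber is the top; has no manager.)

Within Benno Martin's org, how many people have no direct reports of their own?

1

The only person in Benno Martin's organization with no one reporting to them is Nina Dubois. That is 1.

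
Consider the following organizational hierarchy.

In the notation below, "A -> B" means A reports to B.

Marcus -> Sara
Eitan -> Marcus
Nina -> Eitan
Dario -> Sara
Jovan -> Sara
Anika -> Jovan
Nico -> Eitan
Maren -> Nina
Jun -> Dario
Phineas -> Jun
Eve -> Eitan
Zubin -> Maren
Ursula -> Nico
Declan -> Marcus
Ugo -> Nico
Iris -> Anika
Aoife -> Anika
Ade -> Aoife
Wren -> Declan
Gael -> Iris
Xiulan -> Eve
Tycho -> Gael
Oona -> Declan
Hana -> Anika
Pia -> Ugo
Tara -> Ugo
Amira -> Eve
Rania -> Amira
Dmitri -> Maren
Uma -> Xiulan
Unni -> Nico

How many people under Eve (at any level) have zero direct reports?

The people in Eve's organization with no one reporting to them are Rania, Uma. That is 2.

2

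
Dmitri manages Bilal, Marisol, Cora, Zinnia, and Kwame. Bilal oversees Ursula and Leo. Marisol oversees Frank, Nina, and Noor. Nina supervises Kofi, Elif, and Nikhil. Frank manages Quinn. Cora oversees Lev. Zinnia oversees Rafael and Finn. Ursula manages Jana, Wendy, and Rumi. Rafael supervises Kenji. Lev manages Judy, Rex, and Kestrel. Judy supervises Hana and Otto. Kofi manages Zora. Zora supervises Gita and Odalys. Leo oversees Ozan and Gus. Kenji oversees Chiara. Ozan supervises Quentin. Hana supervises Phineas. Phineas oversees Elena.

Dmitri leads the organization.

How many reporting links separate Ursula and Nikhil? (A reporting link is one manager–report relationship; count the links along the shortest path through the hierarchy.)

5

Ursula is 2 levels below Dmitri, and Nikhil is 3 levels below Dmitri (their lowest common manager). The shortest path runs up from Ursula to Dmitri and back down to Nikhil: 2 + 3 = 5 links.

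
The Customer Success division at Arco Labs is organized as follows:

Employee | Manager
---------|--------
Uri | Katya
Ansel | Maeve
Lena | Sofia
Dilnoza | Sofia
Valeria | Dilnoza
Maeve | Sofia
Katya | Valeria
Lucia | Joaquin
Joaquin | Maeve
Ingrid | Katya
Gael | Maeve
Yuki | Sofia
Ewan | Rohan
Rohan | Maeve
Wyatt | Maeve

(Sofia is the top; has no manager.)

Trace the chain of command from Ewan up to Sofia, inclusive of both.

Ewan reports to Rohan. Rohan reports to Maeve. Maeve reports to Sofia. Sofia is at the top.

Ewan -> Rohan -> Maeve -> Sofia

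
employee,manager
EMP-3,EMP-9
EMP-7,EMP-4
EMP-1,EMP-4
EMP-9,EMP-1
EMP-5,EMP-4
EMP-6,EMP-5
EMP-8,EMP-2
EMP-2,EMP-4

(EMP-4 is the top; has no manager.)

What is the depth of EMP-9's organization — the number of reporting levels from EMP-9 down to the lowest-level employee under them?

1

The longest chain under EMP-9 runs EMP-9 → EMP-3, which is 1 level below EMP-9.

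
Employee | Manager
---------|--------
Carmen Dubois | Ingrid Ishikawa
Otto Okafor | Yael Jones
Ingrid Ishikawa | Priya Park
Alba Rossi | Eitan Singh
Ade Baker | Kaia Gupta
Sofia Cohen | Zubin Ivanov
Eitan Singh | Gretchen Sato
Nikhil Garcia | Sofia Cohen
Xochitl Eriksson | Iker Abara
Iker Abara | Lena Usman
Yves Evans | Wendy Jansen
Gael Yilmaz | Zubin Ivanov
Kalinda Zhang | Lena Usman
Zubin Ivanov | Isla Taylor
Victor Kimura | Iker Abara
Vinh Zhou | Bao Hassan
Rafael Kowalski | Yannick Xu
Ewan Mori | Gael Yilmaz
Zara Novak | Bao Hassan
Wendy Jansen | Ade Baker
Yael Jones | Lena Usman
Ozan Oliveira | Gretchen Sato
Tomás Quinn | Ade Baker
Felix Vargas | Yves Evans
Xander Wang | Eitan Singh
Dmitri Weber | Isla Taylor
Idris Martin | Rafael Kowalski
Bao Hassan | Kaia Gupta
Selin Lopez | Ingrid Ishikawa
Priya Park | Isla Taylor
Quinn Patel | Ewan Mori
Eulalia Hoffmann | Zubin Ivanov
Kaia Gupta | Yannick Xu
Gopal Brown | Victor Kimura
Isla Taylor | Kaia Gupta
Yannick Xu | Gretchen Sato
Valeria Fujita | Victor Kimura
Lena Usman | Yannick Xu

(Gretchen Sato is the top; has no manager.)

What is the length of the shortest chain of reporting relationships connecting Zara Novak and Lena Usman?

4

Zara Novak is 3 levels below Yannick Xu, and Lena Usman is 1 level below Yannick Xu (their lowest common manager). The shortest path runs up from Zara Novak to Yannick Xu and back down to Lena Usman: 3 + 1 = 4 links.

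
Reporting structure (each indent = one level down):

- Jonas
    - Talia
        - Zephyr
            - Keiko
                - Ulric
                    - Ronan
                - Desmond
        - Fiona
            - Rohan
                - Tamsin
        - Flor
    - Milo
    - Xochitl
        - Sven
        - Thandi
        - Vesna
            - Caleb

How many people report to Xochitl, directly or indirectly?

4

Xochitl directly manages Sven, Thandi, Vesna. Sven has no reports. Thandi has no reports. Under Vesna: Caleb (1). So Xochitl's organization is 3 direct reports plus everyone under them: 1 + 1 + 2 = 4.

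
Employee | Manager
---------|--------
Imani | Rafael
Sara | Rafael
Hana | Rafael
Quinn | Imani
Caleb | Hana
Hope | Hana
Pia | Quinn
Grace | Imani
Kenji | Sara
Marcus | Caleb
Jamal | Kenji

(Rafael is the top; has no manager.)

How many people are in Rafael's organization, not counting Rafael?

11

Rafael directly manages Imani, Sara, Hana. Under Imani: Grace, Quinn, Pia (3). Under Sara: Kenji, Jamal (2). Under Hana: Hope, Caleb, Marcus (3). So Rafael's organization is 3 direct reports plus everyone under them: 4 + 3 + 4 = 11.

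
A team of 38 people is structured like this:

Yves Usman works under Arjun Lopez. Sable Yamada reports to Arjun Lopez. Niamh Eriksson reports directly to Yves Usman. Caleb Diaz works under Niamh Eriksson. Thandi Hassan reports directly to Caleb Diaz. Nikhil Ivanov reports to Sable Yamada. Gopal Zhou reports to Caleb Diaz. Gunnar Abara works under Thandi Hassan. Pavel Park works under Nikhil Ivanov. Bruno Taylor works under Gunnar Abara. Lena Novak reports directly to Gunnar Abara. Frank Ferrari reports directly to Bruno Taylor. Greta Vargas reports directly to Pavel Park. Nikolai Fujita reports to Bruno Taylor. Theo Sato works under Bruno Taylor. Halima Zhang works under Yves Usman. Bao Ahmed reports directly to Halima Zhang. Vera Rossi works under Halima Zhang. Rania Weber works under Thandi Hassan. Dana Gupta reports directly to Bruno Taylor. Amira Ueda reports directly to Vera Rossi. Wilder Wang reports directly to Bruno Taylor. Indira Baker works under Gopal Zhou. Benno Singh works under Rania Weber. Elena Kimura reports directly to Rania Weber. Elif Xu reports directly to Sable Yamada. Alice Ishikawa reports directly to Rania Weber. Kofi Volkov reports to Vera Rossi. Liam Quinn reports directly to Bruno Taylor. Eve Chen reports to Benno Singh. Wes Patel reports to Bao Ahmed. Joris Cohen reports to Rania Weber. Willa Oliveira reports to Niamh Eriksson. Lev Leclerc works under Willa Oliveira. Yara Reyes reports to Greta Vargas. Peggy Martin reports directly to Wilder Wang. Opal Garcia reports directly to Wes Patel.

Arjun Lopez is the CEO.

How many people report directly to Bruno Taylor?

Bruno Taylor directly manages Frank Ferrari, Nikolai Fujita, Theo Sato, Dana Gupta, Wilder Wang, Liam Quinn. That is 6 direct reports.

6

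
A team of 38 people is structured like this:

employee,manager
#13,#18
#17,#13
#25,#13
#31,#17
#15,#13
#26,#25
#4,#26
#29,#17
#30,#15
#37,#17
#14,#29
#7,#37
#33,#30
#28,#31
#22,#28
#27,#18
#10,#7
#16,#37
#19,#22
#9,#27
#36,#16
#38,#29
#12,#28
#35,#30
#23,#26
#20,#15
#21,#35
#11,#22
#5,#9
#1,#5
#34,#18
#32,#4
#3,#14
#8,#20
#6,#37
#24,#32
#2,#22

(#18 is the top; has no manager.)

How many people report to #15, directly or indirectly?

#15 directly manages #30, #20. Under #30: #35, #21, #33 (3). Under #20: #8 (1). So #15's organization is 2 direct reports plus everyone under them: 4 + 2 = 6.

6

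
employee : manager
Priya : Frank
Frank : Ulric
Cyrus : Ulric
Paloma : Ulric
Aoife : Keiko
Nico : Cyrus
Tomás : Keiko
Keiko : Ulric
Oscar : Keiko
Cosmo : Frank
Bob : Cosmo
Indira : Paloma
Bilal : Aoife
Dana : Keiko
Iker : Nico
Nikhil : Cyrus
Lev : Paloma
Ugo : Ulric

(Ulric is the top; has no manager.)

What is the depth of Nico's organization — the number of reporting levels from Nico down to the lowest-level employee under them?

1

The longest chain under Nico runs Nico → Iker, which is 1 level below Nico.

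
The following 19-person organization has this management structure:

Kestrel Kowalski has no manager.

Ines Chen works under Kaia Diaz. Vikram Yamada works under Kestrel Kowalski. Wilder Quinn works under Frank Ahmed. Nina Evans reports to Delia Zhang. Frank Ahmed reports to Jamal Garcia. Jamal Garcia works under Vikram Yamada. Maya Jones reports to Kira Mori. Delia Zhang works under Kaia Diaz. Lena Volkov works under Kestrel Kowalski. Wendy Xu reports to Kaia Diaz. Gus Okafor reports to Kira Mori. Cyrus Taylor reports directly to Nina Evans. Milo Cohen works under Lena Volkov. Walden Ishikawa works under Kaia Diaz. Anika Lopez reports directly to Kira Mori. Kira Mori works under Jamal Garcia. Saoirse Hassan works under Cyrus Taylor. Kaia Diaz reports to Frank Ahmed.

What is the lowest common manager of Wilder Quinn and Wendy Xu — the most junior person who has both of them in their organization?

Wilder Quinn's chain of managers is Frank Ahmed, Jamal Garcia, Vikram Yamada, Kestrel Kowalski. Wendy Xu's chain of managers is Kaia Diaz, Frank Ahmed, Jamal Garcia, Vikram Yamada, Kestrel Kowalski. The first manager that appears in both chains is Frank Ahmed.

Frank Ahmed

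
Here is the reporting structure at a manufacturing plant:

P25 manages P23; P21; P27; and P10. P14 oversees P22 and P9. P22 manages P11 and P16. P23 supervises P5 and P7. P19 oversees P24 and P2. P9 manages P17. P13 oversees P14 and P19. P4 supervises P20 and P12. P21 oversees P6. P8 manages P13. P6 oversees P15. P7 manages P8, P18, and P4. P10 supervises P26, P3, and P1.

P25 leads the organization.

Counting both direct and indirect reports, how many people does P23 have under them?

P23 directly manages P7, P5. Under P7: P4, P12, P20, P18, P8, P13, P19, P2, P24, P14, P9, P17, P22, P16, P11 (15). P5 has no reports. So P23's organization is 2 direct reports plus everyone under them: 16 + 1 = 17.

17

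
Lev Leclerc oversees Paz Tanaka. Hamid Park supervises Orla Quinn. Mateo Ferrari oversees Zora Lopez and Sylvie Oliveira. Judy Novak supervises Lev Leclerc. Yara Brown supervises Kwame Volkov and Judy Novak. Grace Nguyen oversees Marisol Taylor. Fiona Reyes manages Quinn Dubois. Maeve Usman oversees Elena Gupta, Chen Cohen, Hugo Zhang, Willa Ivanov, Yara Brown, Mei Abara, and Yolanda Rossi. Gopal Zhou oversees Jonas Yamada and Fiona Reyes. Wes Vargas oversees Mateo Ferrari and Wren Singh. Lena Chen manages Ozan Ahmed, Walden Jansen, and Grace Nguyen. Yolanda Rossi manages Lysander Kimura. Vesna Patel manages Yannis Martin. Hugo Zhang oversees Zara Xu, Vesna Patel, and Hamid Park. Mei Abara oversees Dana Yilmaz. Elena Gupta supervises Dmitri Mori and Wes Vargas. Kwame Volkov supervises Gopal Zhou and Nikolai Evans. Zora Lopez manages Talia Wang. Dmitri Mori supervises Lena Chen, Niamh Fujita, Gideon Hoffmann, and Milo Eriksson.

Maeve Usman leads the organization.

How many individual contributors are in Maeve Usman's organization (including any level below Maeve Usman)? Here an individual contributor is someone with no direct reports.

The people in Maeve Usman's organization with no one reporting to them are Lysander Kimura, Dana Yilmaz, Paz Tanaka, Nikolai Evans, Quinn Dubois, Jonas Yamada, Willa Ivanov, Zara Xu, Orla Quinn, Yannis Martin, Chen Cohen, Wren Singh, Sylvie Oliveira, Talia Wang, Milo Eriksson, Gideon Hoffmann, Niamh Fujita, Marisol Taylor, Walden Jansen, Ozan Ahmed. That is 20.

20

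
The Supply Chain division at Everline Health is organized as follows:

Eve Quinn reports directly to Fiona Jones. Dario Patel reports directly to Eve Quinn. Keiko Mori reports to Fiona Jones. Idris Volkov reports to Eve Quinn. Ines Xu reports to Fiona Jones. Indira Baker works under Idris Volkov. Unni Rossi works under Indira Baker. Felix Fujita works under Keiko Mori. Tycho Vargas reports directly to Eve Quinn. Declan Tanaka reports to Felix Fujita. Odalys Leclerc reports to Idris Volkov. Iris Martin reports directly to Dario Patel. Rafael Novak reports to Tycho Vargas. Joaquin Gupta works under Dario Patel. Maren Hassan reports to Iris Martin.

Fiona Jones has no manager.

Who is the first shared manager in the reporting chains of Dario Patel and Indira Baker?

Dario Patel's chain of managers is Eve Quinn, Fiona Jones. Indira Baker's chain of managers is Idris Volkov, Eve Quinn, Fiona Jones. The first manager that appears in both chains is Eve Quinn.

Eve Quinn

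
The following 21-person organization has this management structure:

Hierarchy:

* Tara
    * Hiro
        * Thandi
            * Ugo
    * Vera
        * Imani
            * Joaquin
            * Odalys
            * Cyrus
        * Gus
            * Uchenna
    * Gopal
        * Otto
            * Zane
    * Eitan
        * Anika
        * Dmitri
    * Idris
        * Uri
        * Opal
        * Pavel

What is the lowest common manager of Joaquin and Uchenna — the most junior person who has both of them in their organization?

Vera

Joaquin's chain of managers is Imani, Vera, Tara. Uchenna's chain of managers is Gus, Vera, Tara. The first manager that appears in both chains is Vera.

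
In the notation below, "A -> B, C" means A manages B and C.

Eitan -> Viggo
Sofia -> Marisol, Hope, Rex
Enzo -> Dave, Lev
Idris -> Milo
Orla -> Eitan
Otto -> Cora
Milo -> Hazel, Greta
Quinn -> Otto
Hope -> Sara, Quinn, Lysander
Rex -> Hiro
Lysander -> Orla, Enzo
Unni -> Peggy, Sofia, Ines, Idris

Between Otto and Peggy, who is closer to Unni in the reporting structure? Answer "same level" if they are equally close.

Otto is 4 levels below Unni; Peggy is 1. Peggy is higher.

Peggy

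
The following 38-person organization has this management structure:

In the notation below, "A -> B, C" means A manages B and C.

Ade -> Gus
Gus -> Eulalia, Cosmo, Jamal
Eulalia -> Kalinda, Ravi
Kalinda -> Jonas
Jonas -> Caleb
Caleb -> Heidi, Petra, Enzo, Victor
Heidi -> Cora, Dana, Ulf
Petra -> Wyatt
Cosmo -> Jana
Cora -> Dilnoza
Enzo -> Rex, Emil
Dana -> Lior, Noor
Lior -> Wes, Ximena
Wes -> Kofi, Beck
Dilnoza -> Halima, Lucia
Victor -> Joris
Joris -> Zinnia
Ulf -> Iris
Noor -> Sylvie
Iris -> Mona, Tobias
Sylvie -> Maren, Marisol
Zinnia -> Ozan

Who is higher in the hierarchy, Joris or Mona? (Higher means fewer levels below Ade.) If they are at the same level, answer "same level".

Joris

Joris is 7 levels below Ade; Mona is 9. Joris is higher.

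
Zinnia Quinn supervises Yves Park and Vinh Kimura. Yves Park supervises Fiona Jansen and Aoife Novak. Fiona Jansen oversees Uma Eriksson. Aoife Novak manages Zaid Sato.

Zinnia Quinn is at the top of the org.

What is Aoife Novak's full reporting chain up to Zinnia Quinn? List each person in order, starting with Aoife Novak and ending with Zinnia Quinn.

Aoife Novak -> Yves Park -> Zinnia Quinn

Aoife Novak reports to Yves Park. Yves Park reports to Zinnia Quinn. Zinnia Quinn is at the top.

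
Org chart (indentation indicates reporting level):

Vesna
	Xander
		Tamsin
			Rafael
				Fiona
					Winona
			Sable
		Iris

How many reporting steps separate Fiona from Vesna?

4

Chain from Fiona up to Vesna: Fiona → Rafael → Tamsin → Xander → Vesna. That is 4 steps up, so Fiona is 4 levels below Vesna.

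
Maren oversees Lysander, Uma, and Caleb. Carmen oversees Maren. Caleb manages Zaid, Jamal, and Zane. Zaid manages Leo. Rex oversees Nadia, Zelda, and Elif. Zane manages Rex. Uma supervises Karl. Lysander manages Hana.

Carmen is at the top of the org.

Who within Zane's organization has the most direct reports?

Rex

Direct-report counts within Zane's organization: Zane has 1; Rex has 3. The largest is 3, held by Rex.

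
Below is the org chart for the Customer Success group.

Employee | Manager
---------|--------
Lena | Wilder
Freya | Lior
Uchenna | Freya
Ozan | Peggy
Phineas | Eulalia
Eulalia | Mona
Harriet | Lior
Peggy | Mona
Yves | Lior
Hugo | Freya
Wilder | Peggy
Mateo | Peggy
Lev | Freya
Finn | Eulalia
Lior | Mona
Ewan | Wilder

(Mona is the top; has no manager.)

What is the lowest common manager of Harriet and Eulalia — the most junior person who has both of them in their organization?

Mona

Harriet's chain of managers is Lior, Mona. Eulalia's chain of managers is Mona. The first manager that appears in both chains is Mona.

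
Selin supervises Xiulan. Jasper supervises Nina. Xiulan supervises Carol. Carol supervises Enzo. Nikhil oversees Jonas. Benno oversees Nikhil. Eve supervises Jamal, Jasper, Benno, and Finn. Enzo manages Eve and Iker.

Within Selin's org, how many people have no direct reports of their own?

5

The people in Selin's organization with no one reporting to them are Iker, Finn, Jonas, Nina, Jamal. That is 5.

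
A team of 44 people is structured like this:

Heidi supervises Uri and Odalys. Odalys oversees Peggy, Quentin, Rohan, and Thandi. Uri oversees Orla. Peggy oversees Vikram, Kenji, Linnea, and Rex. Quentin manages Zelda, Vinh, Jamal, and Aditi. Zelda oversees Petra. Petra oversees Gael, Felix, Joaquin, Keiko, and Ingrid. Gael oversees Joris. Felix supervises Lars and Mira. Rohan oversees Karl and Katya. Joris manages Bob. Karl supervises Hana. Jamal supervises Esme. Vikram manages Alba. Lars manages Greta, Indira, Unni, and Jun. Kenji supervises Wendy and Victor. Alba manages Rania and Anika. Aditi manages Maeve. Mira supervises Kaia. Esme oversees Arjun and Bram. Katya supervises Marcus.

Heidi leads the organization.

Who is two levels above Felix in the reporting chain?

Felix reports to Petra, and Petra reports to Zelda. So Felix's skip-level manager is Zelda.

Zelda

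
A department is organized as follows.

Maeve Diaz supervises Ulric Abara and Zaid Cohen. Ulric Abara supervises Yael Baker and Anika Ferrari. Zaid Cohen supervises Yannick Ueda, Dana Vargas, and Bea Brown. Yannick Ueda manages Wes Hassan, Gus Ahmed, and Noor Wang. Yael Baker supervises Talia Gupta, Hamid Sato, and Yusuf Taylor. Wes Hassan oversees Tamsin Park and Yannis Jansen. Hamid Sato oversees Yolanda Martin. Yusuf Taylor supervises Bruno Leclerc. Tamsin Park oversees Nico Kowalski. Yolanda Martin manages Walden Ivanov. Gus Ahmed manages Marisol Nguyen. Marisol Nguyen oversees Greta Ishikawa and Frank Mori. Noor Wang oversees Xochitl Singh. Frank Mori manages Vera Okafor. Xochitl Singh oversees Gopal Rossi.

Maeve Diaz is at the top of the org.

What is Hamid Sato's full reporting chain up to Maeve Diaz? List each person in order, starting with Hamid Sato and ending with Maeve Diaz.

Hamid Sato -> Yael Baker -> Ulric Abara -> Maeve Diaz

Hamid Sato reports to Yael Baker. Yael Baker reports to Ulric Abara. Ulric Abara reports to Maeve Diaz. Maeve Diaz is at the top.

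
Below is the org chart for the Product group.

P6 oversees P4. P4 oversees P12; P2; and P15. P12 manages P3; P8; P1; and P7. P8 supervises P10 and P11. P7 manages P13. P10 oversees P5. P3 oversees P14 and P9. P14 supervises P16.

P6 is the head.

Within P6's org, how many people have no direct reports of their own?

8

The people in P6's organization with no one reporting to them are P15, P2, P9, P16, P13, P1, P11, P5. That is 8.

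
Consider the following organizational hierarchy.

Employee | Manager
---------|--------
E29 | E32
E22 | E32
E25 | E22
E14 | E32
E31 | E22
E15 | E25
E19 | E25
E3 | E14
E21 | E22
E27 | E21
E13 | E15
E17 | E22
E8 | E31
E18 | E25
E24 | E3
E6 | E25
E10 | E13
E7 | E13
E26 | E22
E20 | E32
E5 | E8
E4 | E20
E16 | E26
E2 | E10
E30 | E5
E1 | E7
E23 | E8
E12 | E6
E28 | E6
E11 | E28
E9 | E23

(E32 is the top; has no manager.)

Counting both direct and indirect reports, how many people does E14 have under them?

2

E14 directly manages E3. Under E3: E24 (1). That's 2 in total.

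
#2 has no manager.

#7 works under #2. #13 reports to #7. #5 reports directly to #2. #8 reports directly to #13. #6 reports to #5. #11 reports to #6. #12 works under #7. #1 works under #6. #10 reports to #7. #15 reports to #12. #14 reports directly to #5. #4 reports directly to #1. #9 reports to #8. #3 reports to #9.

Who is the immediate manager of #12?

#7

#12 reports directly to #7.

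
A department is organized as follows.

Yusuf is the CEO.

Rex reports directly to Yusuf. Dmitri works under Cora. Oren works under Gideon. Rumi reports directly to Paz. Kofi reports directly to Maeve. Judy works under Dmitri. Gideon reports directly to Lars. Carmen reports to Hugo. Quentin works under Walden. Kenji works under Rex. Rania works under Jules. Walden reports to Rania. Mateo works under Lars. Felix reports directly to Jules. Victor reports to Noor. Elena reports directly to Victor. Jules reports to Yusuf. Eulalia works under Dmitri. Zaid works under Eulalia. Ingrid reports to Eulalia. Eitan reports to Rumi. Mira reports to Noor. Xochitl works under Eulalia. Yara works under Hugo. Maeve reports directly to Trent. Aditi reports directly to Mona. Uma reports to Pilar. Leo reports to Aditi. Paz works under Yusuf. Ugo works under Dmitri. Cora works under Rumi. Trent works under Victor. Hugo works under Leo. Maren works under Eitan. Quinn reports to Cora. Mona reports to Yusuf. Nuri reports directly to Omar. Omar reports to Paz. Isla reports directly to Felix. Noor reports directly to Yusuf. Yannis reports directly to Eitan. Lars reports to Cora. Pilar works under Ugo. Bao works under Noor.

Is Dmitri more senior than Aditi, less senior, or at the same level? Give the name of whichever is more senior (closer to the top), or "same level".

Aditi

Dmitri is 4 levels below Yusuf; Aditi is 2. Aditi is higher.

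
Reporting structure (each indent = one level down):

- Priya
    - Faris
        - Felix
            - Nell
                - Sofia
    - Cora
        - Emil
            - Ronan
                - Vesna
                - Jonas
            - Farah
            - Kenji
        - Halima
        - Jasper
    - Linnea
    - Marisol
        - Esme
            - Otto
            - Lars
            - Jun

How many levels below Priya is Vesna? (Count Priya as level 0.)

4

Chain from Vesna up to Priya: Vesna → Ronan → Emil → Cora → Priya. That is 4 steps up, so Vesna is 4 levels below Priya.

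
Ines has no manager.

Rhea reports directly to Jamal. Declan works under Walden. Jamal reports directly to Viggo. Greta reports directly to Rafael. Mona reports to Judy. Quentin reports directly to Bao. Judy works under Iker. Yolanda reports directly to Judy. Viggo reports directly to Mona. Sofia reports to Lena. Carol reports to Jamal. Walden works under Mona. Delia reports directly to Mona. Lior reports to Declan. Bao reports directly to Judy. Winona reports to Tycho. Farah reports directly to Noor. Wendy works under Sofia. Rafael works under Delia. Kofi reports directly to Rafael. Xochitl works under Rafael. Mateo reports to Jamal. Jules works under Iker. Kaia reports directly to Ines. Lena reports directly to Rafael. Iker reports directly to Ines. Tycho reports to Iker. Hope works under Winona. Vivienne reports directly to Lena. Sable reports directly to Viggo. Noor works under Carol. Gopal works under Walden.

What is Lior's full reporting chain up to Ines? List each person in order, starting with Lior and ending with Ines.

Lior -> Declan -> Walden -> Mona -> Judy -> Iker -> Ines

Lior reports to Declan. Declan reports to Walden. Walden reports to Mona. Mona reports to Judy. Judy reports to Iker. Iker reports to Ines. Ines is at the top.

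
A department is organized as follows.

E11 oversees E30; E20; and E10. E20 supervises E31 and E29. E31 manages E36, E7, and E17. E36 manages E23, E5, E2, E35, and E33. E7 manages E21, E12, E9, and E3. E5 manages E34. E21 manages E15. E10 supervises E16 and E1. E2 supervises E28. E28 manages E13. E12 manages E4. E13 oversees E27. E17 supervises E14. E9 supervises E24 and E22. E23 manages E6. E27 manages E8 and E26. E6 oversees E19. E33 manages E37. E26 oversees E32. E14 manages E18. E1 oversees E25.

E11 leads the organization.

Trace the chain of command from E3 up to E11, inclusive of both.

E3 -> E7 -> E31 -> E20 -> E11

E3 reports to E7. E7 reports to E31. E31 reports to E20. E20 reports to E11. E11 is at the top.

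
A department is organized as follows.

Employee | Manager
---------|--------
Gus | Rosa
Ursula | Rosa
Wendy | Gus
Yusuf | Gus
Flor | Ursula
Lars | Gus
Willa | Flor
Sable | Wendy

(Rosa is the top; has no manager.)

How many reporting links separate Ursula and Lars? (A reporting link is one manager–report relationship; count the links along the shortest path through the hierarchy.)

Ursula is 1 level below Rosa, and Lars is 2 levels below Rosa (their lowest common manager). The shortest path runs up from Ursula to Rosa and back down to Lars: 1 + 2 = 3 links.

3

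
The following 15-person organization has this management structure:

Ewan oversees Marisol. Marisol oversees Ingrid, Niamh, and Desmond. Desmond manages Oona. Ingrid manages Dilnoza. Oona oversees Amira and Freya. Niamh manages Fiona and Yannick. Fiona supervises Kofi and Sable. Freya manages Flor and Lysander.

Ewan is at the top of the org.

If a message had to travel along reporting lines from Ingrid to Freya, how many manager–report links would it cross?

4

Ingrid is 1 level below Marisol, and Freya is 3 levels below Marisol (their lowest common manager). The shortest path runs up from Ingrid to Marisol and back down to Freya: 1 + 3 = 4 links.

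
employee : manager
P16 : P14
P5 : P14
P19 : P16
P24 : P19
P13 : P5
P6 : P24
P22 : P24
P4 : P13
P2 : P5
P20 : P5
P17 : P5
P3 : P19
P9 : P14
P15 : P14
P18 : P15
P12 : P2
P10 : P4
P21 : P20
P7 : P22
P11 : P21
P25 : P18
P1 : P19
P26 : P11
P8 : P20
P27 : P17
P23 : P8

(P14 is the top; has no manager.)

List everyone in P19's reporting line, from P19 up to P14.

P19 -> P16 -> P14

P19 reports to P16. P16 reports to P14. P14 is at the top.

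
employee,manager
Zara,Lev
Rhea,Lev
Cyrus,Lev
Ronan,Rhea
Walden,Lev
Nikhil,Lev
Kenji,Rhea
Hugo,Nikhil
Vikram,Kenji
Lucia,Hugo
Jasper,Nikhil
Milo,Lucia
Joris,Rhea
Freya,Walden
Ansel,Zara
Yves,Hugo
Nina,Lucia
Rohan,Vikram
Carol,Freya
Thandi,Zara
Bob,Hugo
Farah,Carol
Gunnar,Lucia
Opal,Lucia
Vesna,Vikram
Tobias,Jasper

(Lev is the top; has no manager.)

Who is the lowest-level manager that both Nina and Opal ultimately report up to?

Nina's chain of managers is Lucia, Hugo, Nikhil, Lev. Opal's chain of managers is Lucia, Hugo, Nikhil, Lev. The first manager that appears in both chains is Lucia.

Lucia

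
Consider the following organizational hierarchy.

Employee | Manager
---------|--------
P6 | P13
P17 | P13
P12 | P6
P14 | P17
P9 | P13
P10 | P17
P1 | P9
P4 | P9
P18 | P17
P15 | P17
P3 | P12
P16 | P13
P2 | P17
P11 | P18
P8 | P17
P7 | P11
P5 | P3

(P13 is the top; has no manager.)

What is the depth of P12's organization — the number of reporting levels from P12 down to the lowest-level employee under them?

The longest chain under P12 runs P12 → P3 → P5, which is 2 levels below P12.

2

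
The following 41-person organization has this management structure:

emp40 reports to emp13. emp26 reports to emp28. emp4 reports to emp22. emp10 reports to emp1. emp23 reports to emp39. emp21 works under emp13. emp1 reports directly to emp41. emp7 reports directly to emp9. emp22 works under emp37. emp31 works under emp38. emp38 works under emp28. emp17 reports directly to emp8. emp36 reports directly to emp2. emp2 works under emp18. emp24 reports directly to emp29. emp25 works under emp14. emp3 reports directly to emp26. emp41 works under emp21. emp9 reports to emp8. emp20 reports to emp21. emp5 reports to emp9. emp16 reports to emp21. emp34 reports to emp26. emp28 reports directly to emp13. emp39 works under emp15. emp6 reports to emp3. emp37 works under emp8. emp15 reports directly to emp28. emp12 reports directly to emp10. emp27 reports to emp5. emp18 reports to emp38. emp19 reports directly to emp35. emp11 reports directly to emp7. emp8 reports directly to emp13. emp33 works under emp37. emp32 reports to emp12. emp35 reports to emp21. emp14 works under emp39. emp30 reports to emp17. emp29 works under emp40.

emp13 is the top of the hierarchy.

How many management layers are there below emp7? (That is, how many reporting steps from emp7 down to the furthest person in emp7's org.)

The longest chain under emp7 runs emp7 → emp11, which is 1 level below emp7.

1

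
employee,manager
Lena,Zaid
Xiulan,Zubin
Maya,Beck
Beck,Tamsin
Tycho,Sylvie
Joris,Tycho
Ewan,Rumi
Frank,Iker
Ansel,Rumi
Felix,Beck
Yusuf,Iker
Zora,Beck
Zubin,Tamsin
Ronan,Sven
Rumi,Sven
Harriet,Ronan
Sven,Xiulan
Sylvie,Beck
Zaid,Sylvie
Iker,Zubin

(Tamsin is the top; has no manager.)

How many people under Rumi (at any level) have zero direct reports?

The people in Rumi's organization with no one reporting to them are Ewan, Ansel. That is 2.

2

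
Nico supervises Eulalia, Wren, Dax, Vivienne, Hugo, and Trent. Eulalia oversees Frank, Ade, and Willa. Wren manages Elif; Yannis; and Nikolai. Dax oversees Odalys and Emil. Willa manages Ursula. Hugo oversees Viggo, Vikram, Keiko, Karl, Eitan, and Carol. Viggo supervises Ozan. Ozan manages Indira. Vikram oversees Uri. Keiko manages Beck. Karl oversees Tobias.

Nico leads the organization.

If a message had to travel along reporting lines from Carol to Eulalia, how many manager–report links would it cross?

3

Carol is 2 levels below Nico, and Eulalia is 1 level below Nico (their lowest common manager). The shortest path runs up from Carol to Nico and back down to Eulalia: 2 + 1 = 3 links.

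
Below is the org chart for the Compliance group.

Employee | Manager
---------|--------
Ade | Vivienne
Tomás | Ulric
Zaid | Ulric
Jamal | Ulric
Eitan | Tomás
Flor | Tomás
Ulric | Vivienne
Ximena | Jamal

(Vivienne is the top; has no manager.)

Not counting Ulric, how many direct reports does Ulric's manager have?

1

Ulric reports to Vivienne. Vivienne's other direct reports are Ade — 1 peer.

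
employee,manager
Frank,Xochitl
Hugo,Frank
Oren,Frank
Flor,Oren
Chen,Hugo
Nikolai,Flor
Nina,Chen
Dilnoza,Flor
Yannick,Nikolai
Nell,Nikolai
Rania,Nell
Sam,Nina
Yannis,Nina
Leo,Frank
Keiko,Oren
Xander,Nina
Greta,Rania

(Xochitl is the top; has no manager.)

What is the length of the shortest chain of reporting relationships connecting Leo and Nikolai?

Leo is 1 level below Frank, and Nikolai is 3 levels below Frank (their lowest common manager). The shortest path runs up from Leo to Frank and back down to Nikolai: 1 + 3 = 4 links.

4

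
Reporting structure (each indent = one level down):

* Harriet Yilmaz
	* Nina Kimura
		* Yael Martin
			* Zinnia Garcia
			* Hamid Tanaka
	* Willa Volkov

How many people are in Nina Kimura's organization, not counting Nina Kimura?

3

Nina Kimura directly manages Yael Martin. Under Yael Martin: Hamid Tanaka, Zinnia Garcia (2). That's 3 in total.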